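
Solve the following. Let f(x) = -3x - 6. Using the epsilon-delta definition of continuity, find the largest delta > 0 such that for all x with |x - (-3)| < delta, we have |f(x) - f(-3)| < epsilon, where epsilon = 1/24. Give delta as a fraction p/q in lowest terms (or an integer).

We compute f(-3) = -3*(-3) - 6 = 3.
|f(x) - f(-3)| = |-3x - 6 - (3)| = |-3(x - (-3))| = 3|x - (-3)|.
We need 3|x - (-3)| < 1/24, i.e. |x - (-3)| < 1/24 / 3 = 1/72.
So any delta <= 1/72 works. Conversely, if delta > 1/72, then x = -3 + 1/72 satisfies |x - (-3)| = 1/72 < delta but |f(x) - f(-3)| = 3 * 1/72 = 1/24, which is not < 1/24; so no larger delta works.
Hence the largest such delta is 1/72.

1/72


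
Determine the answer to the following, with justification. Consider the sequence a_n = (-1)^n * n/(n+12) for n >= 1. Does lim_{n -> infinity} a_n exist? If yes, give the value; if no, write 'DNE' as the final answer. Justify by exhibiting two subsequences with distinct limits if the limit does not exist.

Examine the behaviour of a_n along subsequences.
a_{2k} = 2k/(2k+12) -> 1. a_{2k+1} = -(2k+1)/(2k+13) -> -1.
Since these two subsequential limits are 1 and -1, distinct, the full sequence cannot converge (a convergent sequence has all subsequences tending to the same limit). So lim a_n does not exist.

DNE


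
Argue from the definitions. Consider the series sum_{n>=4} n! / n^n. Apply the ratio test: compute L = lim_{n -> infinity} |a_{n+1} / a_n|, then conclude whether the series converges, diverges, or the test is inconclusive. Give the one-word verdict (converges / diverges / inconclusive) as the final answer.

Let a_n denote the general term. Form the ratio a_{n+1}/a_n and simplify:
a_{n+1}/a_n = (n/(n + 1))^n
Take the limit as n -> infinity: L = exp(-1).
Since L = exp(-1) < 1, the ratio test implies the series converges.

converges


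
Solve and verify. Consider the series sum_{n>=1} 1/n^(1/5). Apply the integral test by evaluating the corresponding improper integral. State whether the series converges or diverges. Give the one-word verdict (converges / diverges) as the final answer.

Let f(x) = x^(-1/5). Then f is positive, continuous, and decreasing on [1, infinity), so the integral test applies.
Compute the improper integral int_{1}^infinity f(x) dx:
  antiderivative F(x) = 5*x^(4/5)/4.
  As x -> infinity, F(x) -> infinity (since p = 1/5 < 1).
  So the integral diverges. By the integral test, the series diverges.

diverges


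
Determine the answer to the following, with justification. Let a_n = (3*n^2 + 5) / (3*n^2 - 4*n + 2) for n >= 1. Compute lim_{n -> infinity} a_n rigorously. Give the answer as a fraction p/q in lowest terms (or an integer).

Divide numerator and denominator by n^2, the highest power:
numerator / n^2 = 3 + 5/n^2
denominator / n^2 = 3 - 4/n + 2/n^2
As n -> infinity, all terms of the form c/n^k (k >= 1) tend to 0.
So numerator / n^2 -> 3 and denominator / n^2 -> 3.
Therefore lim a_n = 1.

1


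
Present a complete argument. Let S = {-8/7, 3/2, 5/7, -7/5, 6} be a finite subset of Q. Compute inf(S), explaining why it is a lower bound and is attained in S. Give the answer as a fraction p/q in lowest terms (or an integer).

S is finite, so inf(S) = min(S).
Sorted increasing:
-7/5, -8/7, 5/7, 3/2, 6
The extremum is -7/5.
For every x in S, x >= -7/5. And -7/5 is in S, so it is attained.
Therefore inf(S) = -7/5.

-7/5


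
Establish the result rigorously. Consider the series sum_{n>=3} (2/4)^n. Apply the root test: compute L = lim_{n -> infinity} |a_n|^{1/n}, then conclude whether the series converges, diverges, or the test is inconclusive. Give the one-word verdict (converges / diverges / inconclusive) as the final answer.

Let a_n denote the general term. Form |a_n|^(1/n) and simplify:
|a_n|^(1/n) = 1/2
Take the limit as n -> infinity: L = 1/2.
Since L = 1/2 < 1, the root test implies convergence.

converges


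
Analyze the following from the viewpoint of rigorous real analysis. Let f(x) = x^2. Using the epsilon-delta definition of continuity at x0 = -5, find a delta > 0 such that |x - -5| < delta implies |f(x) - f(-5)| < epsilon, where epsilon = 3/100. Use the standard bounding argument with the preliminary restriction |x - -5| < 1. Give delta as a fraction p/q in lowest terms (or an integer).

Factor: |x^2 - (-5)^2| = |x - -5| * |x + -5|.
Impose |x - -5| < 1 first. Then |x + -5| = |(x - -5) + 2*(-5)| <= |x - -5| + 2*|-5| < 1 + 10 = 11.
So |x^2 - (-5)^2| < delta * 11.
We need delta * 11 <= 3/100, i.e. delta <= 3/100/11 = 3/1100.
Since 3/1100 < 1, this is tighter than 1; take delta = 3/1100.
So delta = 3/1100 works.

3/1100


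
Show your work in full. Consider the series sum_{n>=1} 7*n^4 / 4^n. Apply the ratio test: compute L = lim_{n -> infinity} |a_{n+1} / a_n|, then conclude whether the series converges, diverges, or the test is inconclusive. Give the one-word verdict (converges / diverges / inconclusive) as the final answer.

Let a_n denote the general term. Form the ratio a_{n+1}/a_n and simplify:
a_{n+1}/a_n = (n + 1)^4/(4*n^4)
Take the limit as n -> infinity: L = 1/4.
Since L = 1/4 < 1, the ratio test implies the series converges.

converges


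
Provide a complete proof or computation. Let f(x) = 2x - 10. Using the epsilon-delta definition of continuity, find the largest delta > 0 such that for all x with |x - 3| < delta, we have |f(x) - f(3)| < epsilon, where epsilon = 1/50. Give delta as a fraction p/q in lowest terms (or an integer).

We compute f(3) = 2*(3) - 10 = -4.
|f(x) - f(3)| = |2x - 10 - (-4)| = |2(x - 3)| = 2|x - 3|.
We need 2|x - 3| < 1/50, i.e. |x - 3| < 1/50 / 2 = 1/100.
So any delta <= 1/100 works. Conversely, if delta > 1/100, then x = 3 + 1/100 satisfies |x - 3| = 1/100 < delta but |f(x) - f(3)| = 2 * 1/100 = 1/50, which is not < 1/50; so no larger delta works.
Hence the largest such delta is 1/100.

1/100


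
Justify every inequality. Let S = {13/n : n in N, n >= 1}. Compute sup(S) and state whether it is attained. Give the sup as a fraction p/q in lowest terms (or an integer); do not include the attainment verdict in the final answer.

Analysis:
- Values: 13, 13/2, 13/3, 13/4, ... strictly decreasing.
- The maximum is 13 (n=1); sup = 13 (attained).
- The set is bounded below by 0; 13/n -> 0 so 0 is the greatest lower bound.
- 0 is not in the set, so inf = 0 is not attained.
Conclusion: sup(S) = 13, attained in S.

13


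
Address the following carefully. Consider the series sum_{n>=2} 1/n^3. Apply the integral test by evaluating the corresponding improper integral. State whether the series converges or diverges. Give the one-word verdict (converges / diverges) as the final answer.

Let f(x) = x^(-3). Then f is positive, continuous, and decreasing on [2, infinity), so the integral test applies.
Compute the improper integral int_{2}^infinity f(x) dx:
  antiderivative F(x) = -1/(2*x^2).
  As x -> infinity, F(x) -> 0 (since p = 3 > 1).
  So int = F(infinity) - F(2) = 0 - (-1/8) = 1/8.
  Finite, so by the integral test, the series converges.

converges


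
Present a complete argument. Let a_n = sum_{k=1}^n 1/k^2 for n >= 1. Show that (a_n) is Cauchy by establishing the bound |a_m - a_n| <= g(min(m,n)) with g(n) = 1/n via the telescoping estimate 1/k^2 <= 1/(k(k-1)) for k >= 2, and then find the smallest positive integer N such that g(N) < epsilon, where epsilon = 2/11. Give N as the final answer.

For m > n >= 1: |a_m - a_n| = sum_{k=n+1}^m 1/k^2.
Use 1/k^2 <= 1/(k(k-1)) = 1/(k-1) - 1/k for k >= 2:
sum_{k=n+1}^m 1/k^2 <= sum_{k=n+1}^m (1/(k-1) - 1/k) = 1/n - 1/m <= 1/n.
By symmetry the same bound holds with n,m swapped, so |a_m - a_n| <= 1/min(m,n) = g(min(m,n)). Since g(n) -> 0, (a_n) is Cauchy.
Now solve g(N) < 2/11: 1/N < 2/11 <=> N > 1/(2/11) = 11/2.
The smallest integer strictly greater than 11/2 is N = 6.
Check: g(6) = 1/6 < 2/11; g(5) = 1/5 >= 2/11. So N = 6.

6


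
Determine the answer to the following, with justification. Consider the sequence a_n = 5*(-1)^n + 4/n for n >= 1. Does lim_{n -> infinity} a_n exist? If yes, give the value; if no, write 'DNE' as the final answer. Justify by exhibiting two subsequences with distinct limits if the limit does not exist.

Examine the behaviour of a_n along subsequences.
a_{2k} = 5 + 4/(2k) -> 5. a_{2k+1} = -5 + 4/(2k+1) -> -5.
Since these two subsequential limits are 5 and -5, distinct, the full sequence cannot converge (a convergent sequence has all subsequences tending to the same limit). So lim a_n does not exist.

DNE


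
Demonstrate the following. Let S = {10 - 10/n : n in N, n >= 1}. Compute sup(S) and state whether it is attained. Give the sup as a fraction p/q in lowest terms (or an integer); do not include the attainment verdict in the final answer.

Analysis:
- Values: 0, 5, 20/3, 15/2, ... strictly increasing.
- Minimum is 0 (n=1); inf = 0 (attained).
- 10 - 10/n -> 10 from below; sup = 10, not attained.
Conclusion: sup(S) = 10, not attained in S.

10


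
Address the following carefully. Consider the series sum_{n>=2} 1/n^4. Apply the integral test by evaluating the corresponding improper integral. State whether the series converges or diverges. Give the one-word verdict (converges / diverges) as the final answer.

Let f(x) = x^(-4). Then f is positive, continuous, and decreasing on [2, infinity), so the integral test applies.
Compute the improper integral int_{2}^infinity f(x) dx:
  antiderivative F(x) = -1/(3*x^3).
  As x -> infinity, F(x) -> 0 (since p = 4 > 1).
  So int = F(infinity) - F(2) = 0 - (-1/24) = 1/24.
  Finite, so by the integral test, the series converges.

converges


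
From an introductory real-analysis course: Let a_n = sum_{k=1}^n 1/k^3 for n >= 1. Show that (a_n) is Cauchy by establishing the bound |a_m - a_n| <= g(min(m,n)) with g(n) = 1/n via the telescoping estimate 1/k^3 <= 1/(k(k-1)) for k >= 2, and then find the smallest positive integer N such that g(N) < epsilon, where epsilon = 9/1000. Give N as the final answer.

For m > n >= 1: |a_m - a_n| = sum_{k=n+1}^m 1/k^3.
Use 1/k^3 <= 1/(k(k-1)) = 1/(k-1) - 1/k for k >= 2 (which holds since k^3 >= k^2 >= k(k-1) for k >= 2):
sum_{k=n+1}^m 1/k^3 <= sum_{k=n+1}^m (1/(k-1) - 1/k) = 1/n - 1/m <= 1/n.
By symmetry the same bound holds with n,m swapped, so |a_m - a_n| <= 1/min(m,n) = g(min(m,n)). Since g(n) -> 0, (a_n) is Cauchy.
Now solve g(N) < 9/1000: 1/N < 9/1000 <=> N > 1/(9/1000) = 1000/9.
The smallest integer strictly greater than 1000/9 is N = 112.
Check: g(112) = 1/112 < 9/1000; g(111) = 1/111 >= 9/1000. So N = 112.

112


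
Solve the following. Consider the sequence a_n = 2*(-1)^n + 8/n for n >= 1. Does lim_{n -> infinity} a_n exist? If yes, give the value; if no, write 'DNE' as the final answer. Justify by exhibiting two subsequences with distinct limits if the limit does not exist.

Examine the behaviour of a_n along subsequences.
a_{2k} = 2 + 8/(2k) -> 2. a_{2k+1} = -2 + 8/(2k+1) -> -2.
Since these two subsequential limits are 2 and -2, distinct, the full sequence cannot converge (a convergent sequence has all subsequences tending to the same limit). So lim a_n does not exist.

DNE


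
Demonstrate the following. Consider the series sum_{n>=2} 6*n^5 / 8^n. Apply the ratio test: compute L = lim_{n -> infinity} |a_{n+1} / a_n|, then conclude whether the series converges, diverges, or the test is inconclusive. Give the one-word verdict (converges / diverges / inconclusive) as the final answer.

Let a_n denote the general term. Form the ratio a_{n+1}/a_n and simplify:
a_{n+1}/a_n = (n + 1)^5/(8*n^5)
Take the limit as n -> infinity: L = 1/8.
Since L = 1/8 < 1, the ratio test implies the series converges.

converges


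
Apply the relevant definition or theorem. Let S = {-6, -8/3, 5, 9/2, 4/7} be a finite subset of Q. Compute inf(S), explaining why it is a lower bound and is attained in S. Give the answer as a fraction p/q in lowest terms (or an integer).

S is finite, so inf(S) = min(S).
Sorted increasing:
-6, -8/3, 4/7, 9/2, 5
The extremum is -6.
For every x in S, x >= -6. And -6 is in S, so it is attained.
Therefore inf(S) = -6.

-6


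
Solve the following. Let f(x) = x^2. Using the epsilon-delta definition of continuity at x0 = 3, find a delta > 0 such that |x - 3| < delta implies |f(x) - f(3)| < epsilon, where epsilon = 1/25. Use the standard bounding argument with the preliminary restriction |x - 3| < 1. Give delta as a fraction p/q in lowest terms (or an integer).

Factor: |x^2 - (3)^2| = |x - 3| * |x + 3|.
Impose |x - 3| < 1 first. Then |x + 3| = |(x - 3) + 2*(3)| <= |x - 3| + 2*|3| < 1 + 6 = 7.
So |x^2 - (3)^2| < delta * 7.
We need delta * 7 <= 1/25, i.e. delta <= 1/25/7 = 1/175.
Since 1/175 < 1, this is tighter than 1; take delta = 1/175.
So delta = 1/175 works.

1/175


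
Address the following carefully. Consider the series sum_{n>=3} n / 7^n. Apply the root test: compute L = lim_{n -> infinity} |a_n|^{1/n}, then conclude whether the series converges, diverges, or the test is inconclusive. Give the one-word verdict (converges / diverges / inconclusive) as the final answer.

Let a_n denote the general term. Form |a_n|^(1/n) and simplify:
|a_n|^(1/n) = n^(1/n)/7
Take the limit as n -> infinity: L = 1/7.
Since L = 1/7 < 1, the root test implies convergence.

converges


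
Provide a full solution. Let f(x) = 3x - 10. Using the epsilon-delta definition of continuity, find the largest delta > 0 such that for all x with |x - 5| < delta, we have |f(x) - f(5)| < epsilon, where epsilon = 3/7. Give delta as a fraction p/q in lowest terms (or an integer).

We compute f(5) = 3*(5) - 10 = 5.
|f(x) - f(5)| = |3x - 10 - (5)| = |3(x - 5)| = 3|x - 5|.
We need 3|x - 5| < 3/7, i.e. |x - 5| < 3/7 / 3 = 1/7.
So any delta <= 1/7 works. Conversely, if delta > 1/7, then x = 5 + 1/7 satisfies |x - 5| = 1/7 < delta but |f(x) - f(5)| = 3 * 1/7 = 3/7, which is not < 3/7; so no larger delta works.
Hence the largest such delta is 1/7.

1/7


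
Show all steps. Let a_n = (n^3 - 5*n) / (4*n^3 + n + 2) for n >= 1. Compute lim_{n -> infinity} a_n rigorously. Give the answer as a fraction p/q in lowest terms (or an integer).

Divide numerator and denominator by n^3, the highest power:
numerator / n^3 = 1 - 5/n^2
denominator / n^3 = 4 + n^(-2) + 2/n^3
As n -> infinity, all terms of the form c/n^k (k >= 1) tend to 0.
So numerator / n^3 -> 1 and denominator / n^3 -> 4.
Therefore lim a_n = 1/4.

1/4


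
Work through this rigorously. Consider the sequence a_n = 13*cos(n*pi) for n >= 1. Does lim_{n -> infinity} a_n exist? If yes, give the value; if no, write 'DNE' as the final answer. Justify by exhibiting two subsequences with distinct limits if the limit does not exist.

Examine the behaviour of a_n along subsequences.
cos(n*pi) = (-1)^n, so a_n = 13*(-1)^n. a_{2k} = 13 -> 13. a_{2k+1} = -13 -> -13.
Since these two subsequential limits are 13 and -13, distinct, the full sequence cannot converge (a convergent sequence has all subsequences tending to the same limit). So lim a_n does not exist.

DNE


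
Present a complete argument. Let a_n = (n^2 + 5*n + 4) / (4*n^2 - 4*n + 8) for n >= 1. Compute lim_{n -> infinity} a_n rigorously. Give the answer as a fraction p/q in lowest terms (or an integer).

Divide numerator and denominator by n^2, the highest power:
numerator / n^2 = 1 + 5/n + 4/n^2
denominator / n^2 = 4 - 4/n + 8/n^2
As n -> infinity, all terms of the form c/n^k (k >= 1) tend to 0.
So numerator / n^2 -> 1 and denominator / n^2 -> 4.
Therefore lim a_n = 1/4.

1/4


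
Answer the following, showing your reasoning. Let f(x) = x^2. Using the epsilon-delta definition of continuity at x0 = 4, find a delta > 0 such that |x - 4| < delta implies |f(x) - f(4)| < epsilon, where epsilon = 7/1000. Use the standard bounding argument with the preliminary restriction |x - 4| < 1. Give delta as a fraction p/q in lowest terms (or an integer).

Factor: |x^2 - (4)^2| = |x - 4| * |x + 4|.
Impose |x - 4| < 1 first. Then |x + 4| = |(x - 4) + 2*(4)| <= |x - 4| + 2*|4| < 1 + 8 = 9.
So |x^2 - (4)^2| < delta * 9.
We need delta * 9 <= 7/1000, i.e. delta <= 7/1000/9 = 7/9000.
Since 7/9000 < 1, this is tighter than 1; take delta = 7/9000.
So delta = 7/9000 works.

7/9000


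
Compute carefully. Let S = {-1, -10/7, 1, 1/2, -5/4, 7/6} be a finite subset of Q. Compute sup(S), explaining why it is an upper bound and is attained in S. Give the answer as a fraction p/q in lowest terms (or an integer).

S is finite, so sup(S) = max(S).
Sorted decreasing:
7/6, 1, 1/2, -1, -5/4, -10/7
The extremum is 7/6.
For every x in S, x <= 7/6. And 7/6 is in S, so it is attained.
Therefore sup(S) = 7/6.

7/6


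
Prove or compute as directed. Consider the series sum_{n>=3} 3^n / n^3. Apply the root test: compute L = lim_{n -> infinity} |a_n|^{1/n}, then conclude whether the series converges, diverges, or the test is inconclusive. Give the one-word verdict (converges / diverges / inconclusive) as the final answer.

Let a_n denote the general term. Form |a_n|^(1/n) and simplify:
|a_n|^(1/n) = 3/n^(3/n)
Take the limit as n -> infinity: L = 3.
Since L = 3 > 1, the root test implies divergence.

diverges


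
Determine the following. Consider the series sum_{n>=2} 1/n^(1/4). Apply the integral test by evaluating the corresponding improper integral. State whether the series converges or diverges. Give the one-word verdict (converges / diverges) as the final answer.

Let f(x) = x^(-1/4). Then f is positive, continuous, and decreasing on [2, infinity), so the integral test applies.
Compute the improper integral int_{2}^infinity f(x) dx:
  antiderivative F(x) = 4*x^(3/4)/3.
  As x -> infinity, F(x) -> infinity (since p = 1/4 < 1).
  So the integral diverges. By the integral test, the series diverges.

diverges


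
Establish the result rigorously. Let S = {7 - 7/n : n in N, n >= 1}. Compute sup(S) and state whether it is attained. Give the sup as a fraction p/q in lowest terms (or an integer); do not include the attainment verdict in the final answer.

Analysis:
- Values: 0, 7/2, 14/3, 21/4, ... strictly increasing.
- Minimum is 0 (n=1); inf = 0 (attained).
- 7 - 7/n -> 7 from below; sup = 7, not attained.
Conclusion: sup(S) = 7, not attained in S.

7


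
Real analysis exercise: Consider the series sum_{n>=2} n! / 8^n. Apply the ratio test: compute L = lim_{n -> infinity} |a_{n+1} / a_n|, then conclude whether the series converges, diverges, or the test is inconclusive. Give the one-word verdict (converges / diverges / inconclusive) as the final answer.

Let a_n denote the general term. Form the ratio a_{n+1}/a_n and simplify:
a_{n+1}/a_n = n/8 + 1/8
Take the limit as n -> infinity: L = infinity.
Since L = infinity > 1 (or L = infinity), the ratio test implies the series diverges.

diverges


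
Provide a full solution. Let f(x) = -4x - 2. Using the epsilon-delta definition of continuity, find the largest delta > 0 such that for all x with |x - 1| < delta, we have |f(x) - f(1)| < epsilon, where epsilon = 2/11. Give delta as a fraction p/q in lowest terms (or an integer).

We compute f(1) = -4*(1) - 2 = -6.
|f(x) - f(1)| = |-4x - 2 - (-6)| = |-4(x - 1)| = 4|x - 1|.
We need 4|x - 1| < 2/11, i.e. |x - 1| < 2/11 / 4 = 1/22.
So any delta <= 1/22 works. Conversely, if delta > 1/22, then x = 1 + 1/22 satisfies |x - 1| = 1/22 < delta but |f(x) - f(1)| = 4 * 1/22 = 2/11, which is not < 2/11; so no larger delta works.
Hence the largest such delta is 1/22.

1/22


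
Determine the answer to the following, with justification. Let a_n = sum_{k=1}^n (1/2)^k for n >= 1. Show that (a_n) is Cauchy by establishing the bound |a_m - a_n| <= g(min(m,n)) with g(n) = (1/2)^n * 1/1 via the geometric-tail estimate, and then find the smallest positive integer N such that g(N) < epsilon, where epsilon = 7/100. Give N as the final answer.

For m > n >= 1: |a_m - a_n| = sum_{k=n+1}^m (1/2)^k < sum_{k=n+1}^infinity (1/2)^k = (1/2)^(n+1) / (1 - 1/2) = (1/2)^n * (1/2) * (2/1) = (1/2)^n * 1/1.
So g(n) = (1/2)^n / 1. Since g(n) -> 0, (a_n) is Cauchy.
Now solve g(N) < 7/100: (1/2)^N / 1 < 7/100 <=> 2^N > 1 / (1 * 7/100) = 100/7.
Check powers of 2: 2^3 = 8 <= 100/7, 2^4 = 16 > 100/7.
So the smallest such N is 4. Check: g(4) = 1/(1 * 16) = 1/16 < 7/100.

4


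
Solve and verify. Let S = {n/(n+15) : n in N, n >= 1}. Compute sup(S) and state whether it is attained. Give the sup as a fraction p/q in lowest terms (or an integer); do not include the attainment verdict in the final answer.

Analysis:
- Values: 1/16, 2/17, 1/6, 4/19, ... strictly increasing.
- Minimum is 1/16 (n=1); inf = 1/16 (attained).
- n/(n+15) = 1 - 15/(n+15) -> 1 from below as n -> infinity, and never equals 1.
- So sup = 1 (not attained).
Conclusion: sup(S) = 1, not attained in S.

1


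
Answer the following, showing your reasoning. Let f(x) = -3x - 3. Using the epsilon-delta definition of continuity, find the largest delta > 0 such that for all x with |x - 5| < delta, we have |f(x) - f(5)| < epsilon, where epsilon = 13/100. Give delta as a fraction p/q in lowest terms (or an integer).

We compute f(5) = -3*(5) - 3 = -18.
|f(x) - f(5)| = |-3x - 3 - (-18)| = |-3(x - 5)| = 3|x - 5|.
We need 3|x - 5| < 13/100, i.e. |x - 5| < 13/100 / 3 = 13/300.
So any delta <= 13/300 works. Conversely, if delta > 13/300, then x = 5 + 13/300 satisfies |x - 5| = 13/300 < delta but |f(x) - f(5)| = 3 * 13/300 = 13/100, which is not < 13/100; so no larger delta works.
Hence the largest such delta is 13/300.

13/300


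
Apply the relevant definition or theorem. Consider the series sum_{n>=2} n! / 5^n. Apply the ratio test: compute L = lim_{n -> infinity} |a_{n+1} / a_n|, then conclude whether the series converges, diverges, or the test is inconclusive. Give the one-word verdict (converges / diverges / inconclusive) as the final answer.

Let a_n denote the general term. Form the ratio a_{n+1}/a_n and simplify:
a_{n+1}/a_n = n/5 + 1/5
Take the limit as n -> infinity: L = infinity.
Since L = infinity > 1 (or L = infinity), the ratio test implies the series diverges.

diverges


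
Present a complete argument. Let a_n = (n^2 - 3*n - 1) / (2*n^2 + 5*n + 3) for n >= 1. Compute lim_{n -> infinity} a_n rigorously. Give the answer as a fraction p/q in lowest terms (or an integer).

Divide numerator and denominator by n^2, the highest power:
numerator / n^2 = 1 - 3/n - 1/n^2
denominator / n^2 = 2 + 5/n + 3/n^2
As n -> infinity, all terms of the form c/n^k (k >= 1) tend to 0.
So numerator / n^2 -> 1 and denominator / n^2 -> 2.
Therefore lim a_n = 1/2.

1/2


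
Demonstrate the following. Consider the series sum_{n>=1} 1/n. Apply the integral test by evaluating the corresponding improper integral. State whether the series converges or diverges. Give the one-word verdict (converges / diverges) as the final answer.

Let f(x) = 1/x. Then f is positive, continuous, and decreasing on [1, infinity), so the integral test applies.
Compute the improper integral int_{1}^infinity f(x) dx:
  antiderivative F(x) = log(x).
  As x -> infinity, log(x) -> infinity.
  So int = infinity - log(1) = infinity. By the integral test, the series diverges.

diverges


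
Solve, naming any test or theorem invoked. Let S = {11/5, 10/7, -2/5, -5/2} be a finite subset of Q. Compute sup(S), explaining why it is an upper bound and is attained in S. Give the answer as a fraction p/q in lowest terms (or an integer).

S is finite, so sup(S) = max(S).
Sorted decreasing:
11/5, 10/7, -2/5, -5/2
The extremum is 11/5.
For every x in S, x <= 11/5. And 11/5 is in S, so it is attained.
Therefore sup(S) = 11/5.

11/5


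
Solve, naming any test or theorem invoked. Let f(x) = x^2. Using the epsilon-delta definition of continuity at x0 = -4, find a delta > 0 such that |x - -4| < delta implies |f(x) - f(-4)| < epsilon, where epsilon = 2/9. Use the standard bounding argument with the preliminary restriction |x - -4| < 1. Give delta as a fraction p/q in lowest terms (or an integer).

Factor: |x^2 - (-4)^2| = |x - -4| * |x + -4|.
Impose |x - -4| < 1 first. Then |x + -4| = |(x - -4) + 2*(-4)| <= |x - -4| + 2*|-4| < 1 + 8 = 9.
So |x^2 - (-4)^2| < delta * 9.
We need delta * 9 <= 2/9, i.e. delta <= 2/9/9 = 2/81.
Since 2/81 < 1, this is tighter than 1; take delta = 2/81.
So delta = 2/81 works.

2/81


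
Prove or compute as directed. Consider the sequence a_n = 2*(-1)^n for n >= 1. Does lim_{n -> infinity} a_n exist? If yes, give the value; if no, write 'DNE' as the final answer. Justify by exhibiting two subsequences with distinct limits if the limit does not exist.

Examine the behaviour of a_n along subsequences.
Even-n subsequence a_{2k} = 2 -> 2. Odd-n subsequence a_{2k+1} = -2 -> -2.
Since these two subsequential limits are 2 and -2, distinct, the full sequence cannot converge (a convergent sequence has all subsequences tending to the same limit). So lim a_n does not exist.

DNE


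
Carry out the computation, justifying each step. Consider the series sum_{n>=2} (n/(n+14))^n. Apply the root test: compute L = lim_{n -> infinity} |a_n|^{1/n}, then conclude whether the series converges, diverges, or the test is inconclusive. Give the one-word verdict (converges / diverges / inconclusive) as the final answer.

Let a_n denote the general term. Form |a_n|^(1/n) and simplify:
|a_n|^(1/n) = n/(n + 14)
Take the limit as n -> infinity: L = 1.
Since L = 1, the root test is inconclusive. (In fact a_n = (n/(n+14))^n -> e^(-14) != 0, so the nth-term test shows divergence; but the root test itself gives no conclusion.)

inconclusive


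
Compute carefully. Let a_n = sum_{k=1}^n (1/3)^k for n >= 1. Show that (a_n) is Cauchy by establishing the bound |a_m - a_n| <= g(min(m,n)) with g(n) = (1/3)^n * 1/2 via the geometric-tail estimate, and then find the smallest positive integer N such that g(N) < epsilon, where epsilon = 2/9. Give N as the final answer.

For m > n >= 1: |a_m - a_n| = sum_{k=n+1}^m (1/3)^k < sum_{k=n+1}^infinity (1/3)^k = (1/3)^(n+1) / (1 - 1/3) = (1/3)^n * (1/3) * (3/2) = (1/3)^n * 1/2.
So g(n) = (1/3)^n / 2. Since g(n) -> 0, (a_n) is Cauchy.
Now solve g(N) < 2/9: (1/3)^N / 2 < 2/9 <=> 3^N > 1 / (2 * 2/9) = 9/4.
Check powers of 3: 3^0 = 1 <= 9/4, 3^1 = 3 > 9/4.
So the smallest such N is 1. Check: g(1) = 1/(2 * 3) = 1/6 < 2/9.

1


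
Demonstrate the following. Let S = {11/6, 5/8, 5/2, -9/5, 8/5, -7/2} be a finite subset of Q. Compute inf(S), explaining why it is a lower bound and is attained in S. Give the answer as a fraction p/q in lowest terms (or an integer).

S is finite, so inf(S) = min(S).
Sorted increasing:
-7/2, -9/5, 5/8, 8/5, 11/6, 5/2
The extremum is -7/2.
For every x in S, x >= -7/2. And -7/2 is in S, so it is attained.
Therefore inf(S) = -7/2.

-7/2


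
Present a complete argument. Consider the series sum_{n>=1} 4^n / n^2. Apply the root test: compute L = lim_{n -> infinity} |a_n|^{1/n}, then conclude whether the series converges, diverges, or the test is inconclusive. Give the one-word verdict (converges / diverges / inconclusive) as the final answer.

Let a_n denote the general term. Form |a_n|^(1/n) and simplify:
|a_n|^(1/n) = 4/n^(2/n)
Take the limit as n -> infinity: L = 4.
Since L = 4 > 1, the root test implies divergence.

diverges


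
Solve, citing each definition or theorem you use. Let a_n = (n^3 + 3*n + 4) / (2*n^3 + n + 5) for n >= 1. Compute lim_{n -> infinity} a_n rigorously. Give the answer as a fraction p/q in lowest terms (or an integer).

Divide numerator and denominator by n^3, the highest power:
numerator / n^3 = 1 + 3/n^2 + 4/n^3
denominator / n^3 = 2 + n^(-2) + 5/n^3
As n -> infinity, all terms of the form c/n^k (k >= 1) tend to 0.
So numerator / n^3 -> 1 and denominator / n^3 -> 2.
Therefore lim a_n = 1/2.

1/2


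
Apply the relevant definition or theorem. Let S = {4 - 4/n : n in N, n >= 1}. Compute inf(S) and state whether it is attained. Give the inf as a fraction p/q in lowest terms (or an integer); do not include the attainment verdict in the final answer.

Analysis:
- Values: 0, 2, 8/3, 3, ... strictly increasing.
- Minimum is 0 (n=1); inf = 0 (attained).
- 4 - 4/n -> 4 from below; sup = 4, not attained.
Conclusion: inf(S) = 0, attained in S.

0


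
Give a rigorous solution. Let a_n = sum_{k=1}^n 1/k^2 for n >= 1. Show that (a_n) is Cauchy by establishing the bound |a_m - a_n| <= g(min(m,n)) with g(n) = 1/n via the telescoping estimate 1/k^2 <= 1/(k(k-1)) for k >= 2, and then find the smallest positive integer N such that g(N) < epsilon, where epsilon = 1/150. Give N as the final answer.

For m > n >= 1: |a_m - a_n| = sum_{k=n+1}^m 1/k^2.
Use 1/k^2 <= 1/(k(k-1)) = 1/(k-1) - 1/k for k >= 2:
sum_{k=n+1}^m 1/k^2 <= sum_{k=n+1}^m (1/(k-1) - 1/k) = 1/n - 1/m <= 1/n.
By symmetry the same bound holds with n,m swapped, so |a_m - a_n| <= 1/min(m,n) = g(min(m,n)). Since g(n) -> 0, (a_n) is Cauchy.
Now solve g(N) < 1/150: 1/N < 1/150 <=> N > 1/(1/150) = 150.
The smallest integer strictly greater than 150 is N = 151.
Check: g(151) = 1/151 < 1/150; g(150) = 1/150 >= 1/150. So N = 151.

151


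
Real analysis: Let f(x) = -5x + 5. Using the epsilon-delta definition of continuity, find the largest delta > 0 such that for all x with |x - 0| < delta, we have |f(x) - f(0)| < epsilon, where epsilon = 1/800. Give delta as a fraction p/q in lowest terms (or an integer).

We compute f(0) = -5*(0) + 5 = 5.
|f(x) - f(0)| = |-5x + 5 - (5)| = |-5(x - 0)| = 5|x - 0|.
We need 5|x - 0| < 1/800, i.e. |x - 0| < 1/800 / 5 = 1/4000.
So any delta <= 1/4000 works. Conversely, if delta > 1/4000, then x = 0 + 1/4000 satisfies |x - 0| = 1/4000 < delta but |f(x) - f(0)| = 5 * 1/4000 = 1/800, which is not < 1/800; so no larger delta works.
Hence the largest such delta is 1/4000.

1/4000


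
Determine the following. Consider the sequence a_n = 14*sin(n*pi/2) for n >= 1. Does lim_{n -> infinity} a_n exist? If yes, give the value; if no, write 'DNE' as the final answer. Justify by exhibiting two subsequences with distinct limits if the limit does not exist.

Examine the behaviour of a_n along subsequences.
a_{4k+1} = 14*sin(pi/2 + 2k*pi) = 14 -> 14. a_{4k+3} = 14*sin(3pi/2 + 2k*pi) = -14 -> -14.
Since these two subsequential limits are 14 and -14, distinct, the full sequence cannot converge (a convergent sequence has all subsequences tending to the same limit). So lim a_n does not exist.

DNE


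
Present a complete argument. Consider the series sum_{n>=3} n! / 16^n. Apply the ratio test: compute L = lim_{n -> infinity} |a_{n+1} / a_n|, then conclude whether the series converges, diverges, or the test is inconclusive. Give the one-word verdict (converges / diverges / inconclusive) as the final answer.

Let a_n denote the general term. Form the ratio a_{n+1}/a_n and simplify:
a_{n+1}/a_n = n/16 + 1/16
Take the limit as n -> infinity: L = infinity.
Since L = infinity > 1 (or L = infinity), the ratio test implies the series diverges.

diverges


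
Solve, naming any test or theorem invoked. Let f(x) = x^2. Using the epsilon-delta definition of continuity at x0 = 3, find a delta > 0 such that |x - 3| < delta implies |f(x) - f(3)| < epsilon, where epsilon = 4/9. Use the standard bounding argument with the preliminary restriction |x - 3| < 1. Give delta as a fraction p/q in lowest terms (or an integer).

Factor: |x^2 - (3)^2| = |x - 3| * |x + 3|.
Impose |x - 3| < 1 first. Then |x + 3| = |(x - 3) + 2*(3)| <= |x - 3| + 2*|3| < 1 + 6 = 7.
So |x^2 - (3)^2| < delta * 7.
We need delta * 7 <= 4/9, i.e. delta <= 4/9/7 = 4/63.
Since 4/63 < 1, this is tighter than 1; take delta = 4/63.
So delta = 4/63 works.

4/63


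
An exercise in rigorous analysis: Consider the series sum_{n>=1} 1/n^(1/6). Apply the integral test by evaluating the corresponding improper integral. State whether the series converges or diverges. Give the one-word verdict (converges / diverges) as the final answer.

Let f(x) = x^(-1/6). Then f is positive, continuous, and decreasing on [1, infinity), so the integral test applies.
Compute the improper integral int_{1}^infinity f(x) dx:
  antiderivative F(x) = 6*x^(5/6)/5.
  As x -> infinity, F(x) -> infinity (since p = 1/6 < 1).
  So the integral diverges. By the integral test, the series diverges.

diverges


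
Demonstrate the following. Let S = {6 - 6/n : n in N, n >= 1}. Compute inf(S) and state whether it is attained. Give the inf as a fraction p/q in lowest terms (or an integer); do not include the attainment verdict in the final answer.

Analysis:
- Values: 0, 3, 4, 9/2, ... strictly increasing.
- Minimum is 0 (n=1); inf = 0 (attained).
- 6 - 6/n -> 6 from below; sup = 6, not attained.
Conclusion: inf(S) = 0, attained in S.

0


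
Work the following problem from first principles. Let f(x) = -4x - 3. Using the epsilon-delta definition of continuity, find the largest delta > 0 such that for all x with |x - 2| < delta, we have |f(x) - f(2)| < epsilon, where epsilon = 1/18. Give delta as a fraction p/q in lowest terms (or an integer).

We compute f(2) = -4*(2) - 3 = -11.
|f(x) - f(2)| = |-4x - 3 - (-11)| = |-4(x - 2)| = 4|x - 2|.
We need 4|x - 2| < 1/18, i.e. |x - 2| < 1/18 / 4 = 1/72.
So any delta <= 1/72 works. Conversely, if delta > 1/72, then x = 2 + 1/72 satisfies |x - 2| = 1/72 < delta but |f(x) - f(2)| = 4 * 1/72 = 1/18, which is not < 1/18; so no larger delta works.
Hence the largest such delta is 1/72.

1/72


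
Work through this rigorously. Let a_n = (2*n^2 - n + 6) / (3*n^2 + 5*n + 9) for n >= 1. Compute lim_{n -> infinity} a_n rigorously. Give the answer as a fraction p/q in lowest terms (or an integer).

Divide numerator and denominator by n^2, the highest power:
numerator / n^2 = 2 - 1/n + 6/n^2
denominator / n^2 = 3 + 5/n + 9/n^2
As n -> infinity, all terms of the form c/n^k (k >= 1) tend to 0.
So numerator / n^2 -> 2 and denominator / n^2 -> 3.
Therefore lim a_n = 2/3.

2/3


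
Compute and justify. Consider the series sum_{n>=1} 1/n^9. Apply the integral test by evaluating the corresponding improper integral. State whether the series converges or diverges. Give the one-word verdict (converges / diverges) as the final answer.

Let f(x) = x^(-9). Then f is positive, continuous, and decreasing on [1, infinity), so the integral test applies.
Compute the improper integral int_{1}^infinity f(x) dx:
  antiderivative F(x) = -1/(8*x^8).
  As x -> infinity, F(x) -> 0 (since p = 9 > 1).
  So int = F(infinity) - F(1) = 0 - (-1/8) = 1/8.
  Finite, so by the integral test, the series converges.

converges


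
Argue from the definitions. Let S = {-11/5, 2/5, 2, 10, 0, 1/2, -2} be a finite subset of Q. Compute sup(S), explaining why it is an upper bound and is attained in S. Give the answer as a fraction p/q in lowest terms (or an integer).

S is finite, so sup(S) = max(S).
Sorted decreasing:
10, 2, 1/2, 2/5, 0, -2, -11/5
The extremum is 10.
For every x in S, x <= 10. And 10 is in S, so it is attained.
Therefore sup(S) = 10.

10


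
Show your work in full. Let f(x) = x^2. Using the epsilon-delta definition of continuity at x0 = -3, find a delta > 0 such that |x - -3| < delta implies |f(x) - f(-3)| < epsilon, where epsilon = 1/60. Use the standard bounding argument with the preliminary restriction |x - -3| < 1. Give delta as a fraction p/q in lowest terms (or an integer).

Factor: |x^2 - (-3)^2| = |x - -3| * |x + -3|.
Impose |x - -3| < 1 first. Then |x + -3| = |(x - -3) + 2*(-3)| <= |x - -3| + 2*|-3| < 1 + 6 = 7.
So |x^2 - (-3)^2| < delta * 7.
We need delta * 7 <= 1/60, i.e. delta <= 1/60/7 = 1/420.
Since 1/420 < 1, this is tighter than 1; take delta = 1/420.
So delta = 1/420 works.

1/420


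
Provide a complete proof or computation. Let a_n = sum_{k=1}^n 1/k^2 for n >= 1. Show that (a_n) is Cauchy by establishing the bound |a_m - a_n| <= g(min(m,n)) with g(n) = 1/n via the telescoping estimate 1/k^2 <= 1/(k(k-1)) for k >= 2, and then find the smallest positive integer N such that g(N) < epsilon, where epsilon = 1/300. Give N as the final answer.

For m > n >= 1: |a_m - a_n| = sum_{k=n+1}^m 1/k^2.
Use 1/k^2 <= 1/(k(k-1)) = 1/(k-1) - 1/k for k >= 2:
sum_{k=n+1}^m 1/k^2 <= sum_{k=n+1}^m (1/(k-1) - 1/k) = 1/n - 1/m <= 1/n.
By symmetry the same bound holds with n,m swapped, so |a_m - a_n| <= 1/min(m,n) = g(min(m,n)). Since g(n) -> 0, (a_n) is Cauchy.
Now solve g(N) < 1/300: 1/N < 1/300 <=> N > 1/(1/300) = 300.
The smallest integer strictly greater than 300 is N = 301.
Check: g(301) = 1/301 < 1/300; g(300) = 1/300 >= 1/300. So N = 301.

301


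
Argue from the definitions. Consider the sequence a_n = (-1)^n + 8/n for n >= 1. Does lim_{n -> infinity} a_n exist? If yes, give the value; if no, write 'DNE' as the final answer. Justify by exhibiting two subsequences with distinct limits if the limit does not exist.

Examine the behaviour of a_n along subsequences.
a_{2k} = 1 + 8/(2k) -> 1. a_{2k+1} = -1 + 8/(2k+1) -> -1.
Since these two subsequential limits are 1 and -1, distinct, the full sequence cannot converge (a convergent sequence has all subsequences tending to the same limit). So lim a_n does not exist.

DNE


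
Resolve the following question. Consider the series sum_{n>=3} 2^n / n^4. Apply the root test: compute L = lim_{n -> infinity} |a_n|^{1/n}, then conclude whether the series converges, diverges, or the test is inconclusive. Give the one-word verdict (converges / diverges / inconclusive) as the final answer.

Let a_n denote the general term. Form |a_n|^(1/n) and simplify:
|a_n|^(1/n) = 2/n^(4/n)
Take the limit as n -> infinity: L = 2.
Since L = 2 > 1, the root test implies divergence.

diverges


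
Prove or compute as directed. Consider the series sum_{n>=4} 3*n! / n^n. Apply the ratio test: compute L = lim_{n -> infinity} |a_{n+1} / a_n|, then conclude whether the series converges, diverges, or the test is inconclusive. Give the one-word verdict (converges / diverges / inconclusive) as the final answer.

Let a_n denote the general term. Form the ratio a_{n+1}/a_n and simplify:
a_{n+1}/a_n = (n/(n + 1))^n
Take the limit as n -> infinity: L = exp(-1).
Since L = exp(-1) < 1, the ratio test implies the series converges.

converges


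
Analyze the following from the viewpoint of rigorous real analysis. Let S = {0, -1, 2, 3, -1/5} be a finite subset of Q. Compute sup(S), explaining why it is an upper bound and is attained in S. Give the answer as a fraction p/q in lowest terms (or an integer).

S is finite, so sup(S) = max(S).
Sorted decreasing:
3, 2, 0, -1/5, -1
The extremum is 3.
For every x in S, x <= 3. And 3 is in S, so it is attained.
Therefore sup(S) = 3.

3


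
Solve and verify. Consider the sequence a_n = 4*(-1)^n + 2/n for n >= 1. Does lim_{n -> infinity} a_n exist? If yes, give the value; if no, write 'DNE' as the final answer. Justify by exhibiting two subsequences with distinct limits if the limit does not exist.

Examine the behaviour of a_n along subsequences.
a_{2k} = 4 + 2/(2k) -> 4. a_{2k+1} = -4 + 2/(2k+1) -> -4.
Since these two subsequential limits are 4 and -4, distinct, the full sequence cannot converge (a convergent sequence has all subsequences tending to the same limit). So lim a_n does not exist.

DNE


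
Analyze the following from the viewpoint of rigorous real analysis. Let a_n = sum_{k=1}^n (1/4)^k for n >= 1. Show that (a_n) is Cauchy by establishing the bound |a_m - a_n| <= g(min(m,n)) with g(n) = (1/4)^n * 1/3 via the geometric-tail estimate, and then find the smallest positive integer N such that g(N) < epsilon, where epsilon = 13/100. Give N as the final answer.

For m > n >= 1: |a_m - a_n| = sum_{k=n+1}^m (1/4)^k < sum_{k=n+1}^infinity (1/4)^k = (1/4)^(n+1) / (1 - 1/4) = (1/4)^n * (1/4) * (4/3) = (1/4)^n * 1/3.
So g(n) = (1/4)^n / 3. Since g(n) -> 0, (a_n) is Cauchy.
Now solve g(N) < 13/100: (1/4)^N / 3 < 13/100 <=> 4^N > 1 / (3 * 13/100) = 100/39.
Check powers of 4: 4^0 = 1 <= 100/39, 4^1 = 4 > 100/39.
So the smallest such N is 1. Check: g(1) = 1/(3 * 4) = 1/12 < 13/100.

1


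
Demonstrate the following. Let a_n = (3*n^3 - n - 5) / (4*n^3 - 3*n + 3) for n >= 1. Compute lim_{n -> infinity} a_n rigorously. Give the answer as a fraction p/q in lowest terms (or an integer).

Divide numerator and denominator by n^3, the highest power:
numerator / n^3 = 3 - 1/n^2 - 5/n^3
denominator / n^3 = 4 - 3/n^2 + 3/n^3
As n -> infinity, all terms of the form c/n^k (k >= 1) tend to 0.
So numerator / n^3 -> 3 and denominator / n^3 -> 4.
Therefore lim a_n = 3/4.

3/4
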